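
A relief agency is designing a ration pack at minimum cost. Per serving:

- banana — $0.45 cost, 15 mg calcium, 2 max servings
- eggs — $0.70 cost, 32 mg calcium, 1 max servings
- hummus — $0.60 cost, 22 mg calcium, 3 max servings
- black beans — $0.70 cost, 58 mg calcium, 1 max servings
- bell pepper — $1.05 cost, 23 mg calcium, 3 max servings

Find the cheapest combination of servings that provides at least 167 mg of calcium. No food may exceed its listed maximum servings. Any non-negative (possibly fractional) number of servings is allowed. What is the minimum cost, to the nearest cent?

$3.53

Cost per mg of calcium: black beans $0.0121, eggs $0.0219, hummus $0.0273, banana $0.0300, bell pepper $0.0457.
Take 1 serving of black beans: +58.0 mg calcium for $0.70 (total $0.70, still need 109.0 mg).
Take 1 serving of eggs: +32.0 mg calcium for $0.70 (total $1.40, still need 77.0 mg).
Take 3 servings of hummus: +66.0 mg calcium for $1.80 (total $3.20, still need 11.0 mg).
Take 0.7333 servings of banana: +11.0 mg calcium for $0.33 (total $3.53, still need 0.0 mg).
Greedy by cheapest-per-mg is optimal for a single linear constraint, so the minimum cost is $3.53.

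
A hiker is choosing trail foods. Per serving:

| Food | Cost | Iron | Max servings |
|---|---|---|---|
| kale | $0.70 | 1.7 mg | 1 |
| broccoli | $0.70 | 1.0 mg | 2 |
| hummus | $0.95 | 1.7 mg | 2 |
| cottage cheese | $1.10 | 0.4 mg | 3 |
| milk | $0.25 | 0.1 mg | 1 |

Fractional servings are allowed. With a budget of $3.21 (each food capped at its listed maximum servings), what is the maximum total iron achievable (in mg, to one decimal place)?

6.0 mg

Iron per dollar: kale 2.429, hummus 1.789, broccoli 1.429, milk 0.4, cottage cheese 0.3636.
Take 1 serving of kale: spends $0.70, +1.7 mg iron (running total 1.7 mg).
Take 2 servings of hummus: spends $1.90, +3.4 mg iron (running total 5.1 mg).
Take 0.8714 servings of broccoli: spends $0.61, +0.9 mg iron (running total 6.0 mg).
Filling greedily by iron-per-dollar is optimal for one linear limit, giving 6.0 mg.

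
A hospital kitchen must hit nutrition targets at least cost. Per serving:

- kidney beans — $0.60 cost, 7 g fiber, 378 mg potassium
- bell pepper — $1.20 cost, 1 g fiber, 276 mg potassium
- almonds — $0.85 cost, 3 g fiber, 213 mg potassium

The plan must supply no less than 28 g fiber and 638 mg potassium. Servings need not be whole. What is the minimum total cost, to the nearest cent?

$2.40

kidney beans only: max(28/7, 638/378) = 4 servings → $2.40.
bell pepper only: max(28/1, 638/276) = 28 servings → $33.60.
almonds only: max(28/3, 638/213) = 9.333 servings → $7.93.
kidney beans + bell pepper: intersection lies outside the first quadrant.
kidney beans + almonds: intersection lies outside the first quadrant.
bell pepper + almonds: intersection lies outside the first quadrant.
So the least-cost plan costs $2.40.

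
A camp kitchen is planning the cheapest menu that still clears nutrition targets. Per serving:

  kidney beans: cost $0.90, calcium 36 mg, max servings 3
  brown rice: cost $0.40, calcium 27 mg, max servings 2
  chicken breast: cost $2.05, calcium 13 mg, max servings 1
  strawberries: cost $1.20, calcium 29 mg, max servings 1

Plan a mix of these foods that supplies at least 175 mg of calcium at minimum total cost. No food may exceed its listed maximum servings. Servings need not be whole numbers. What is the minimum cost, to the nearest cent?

Cost per mg of calcium: brown rice $0.0148, kidney beans $0.0250, strawberries $0.0414, chicken breast $0.1577.
Take 2 servings of brown rice: +54.0 mg calcium for $0.80 (total $0.80, still need 121.0 mg).
Take 3 servings of kidney beans: +108.0 mg calcium for $2.70 (total $3.50, still need 13.0 mg).
Take 0.4483 servings of strawberries: +13.0 mg calcium for $0.54 (total $4.04, still need 0.0 mg).
Filling from the cheapest source first is optimal under one linear minimum: $4.04.

$4.04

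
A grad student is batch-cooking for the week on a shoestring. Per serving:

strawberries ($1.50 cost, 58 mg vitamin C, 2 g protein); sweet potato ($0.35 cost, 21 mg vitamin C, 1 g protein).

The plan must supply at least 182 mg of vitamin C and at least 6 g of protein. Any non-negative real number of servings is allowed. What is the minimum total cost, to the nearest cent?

$3.03

Compare the cost at each extreme point of the feasible region.
strawberries only: max(182/58, 6/2) = 3.138 servings → $4.71.
sweet potato only: max(182/21, 6/1) = 8.667 servings → $3.03.
strawberries + sweet potato with both targets exact would need a negative amount; discard.
The minimum over all feasible corners is $3.03.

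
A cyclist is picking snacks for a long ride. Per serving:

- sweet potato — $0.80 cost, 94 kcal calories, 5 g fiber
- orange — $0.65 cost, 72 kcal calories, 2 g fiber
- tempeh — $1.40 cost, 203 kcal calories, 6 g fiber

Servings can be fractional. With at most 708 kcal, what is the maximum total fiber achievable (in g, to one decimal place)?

37.7 g

Fiber per kcal: sweet potato 0.05319, tempeh 0.02956, orange 0.02778.
With no serving limits, spend the whole calories allowance on sweet potato: 708 kcal / 94 kcal × 5 g = 37.7 g.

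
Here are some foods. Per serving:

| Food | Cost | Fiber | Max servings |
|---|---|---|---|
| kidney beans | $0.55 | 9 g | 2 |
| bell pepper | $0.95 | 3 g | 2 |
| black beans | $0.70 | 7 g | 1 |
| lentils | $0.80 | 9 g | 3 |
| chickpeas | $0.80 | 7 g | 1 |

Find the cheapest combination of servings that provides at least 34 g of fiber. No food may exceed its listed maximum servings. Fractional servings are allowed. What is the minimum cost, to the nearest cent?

$2.52

Cost per g of fiber: kidney beans $0.0611, lentils $0.0889, black beans $0.1000, chickpeas $0.1143, bell pepper $0.3167.
Take 2 servings of kidney beans: +18.0 g fiber for $1.10 (total $1.10, still need 16.0 g).
Take 1.778 servings of lentils: +16.0 g fiber for $1.42 (total $2.52, still need 0.0 g).
Filling from the cheapest source first is optimal under one linear minimum: $2.52.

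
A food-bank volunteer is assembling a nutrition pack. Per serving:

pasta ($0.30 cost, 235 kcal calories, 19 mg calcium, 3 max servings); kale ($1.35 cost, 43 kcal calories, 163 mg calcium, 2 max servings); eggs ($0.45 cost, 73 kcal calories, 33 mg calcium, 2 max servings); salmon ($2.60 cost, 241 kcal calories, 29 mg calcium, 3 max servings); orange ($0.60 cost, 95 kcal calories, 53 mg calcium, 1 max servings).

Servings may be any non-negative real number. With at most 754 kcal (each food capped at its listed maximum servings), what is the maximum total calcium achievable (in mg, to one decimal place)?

496.4 mg

Calcium per kcal: kale 3.791, orange 0.5579, eggs 0.4521, salmon 0.1203, pasta 0.08085.
Take 2 servings of kale: uses 86 kcal, +326.0 mg calcium (running total 326.0 mg).
Take 1 serving of orange: uses 95 kcal, +53.0 mg calcium (running total 379.0 mg).
Take 2 servings of eggs: uses 146 kcal, +66.0 mg calcium (running total 445.0 mg).
Take 1.772 servings of salmon: uses 427 kcal, +51.4 mg calcium (running total 496.4 mg).
Greedy by best ratio exhausts the calories allowance optimally: 496.4 mg.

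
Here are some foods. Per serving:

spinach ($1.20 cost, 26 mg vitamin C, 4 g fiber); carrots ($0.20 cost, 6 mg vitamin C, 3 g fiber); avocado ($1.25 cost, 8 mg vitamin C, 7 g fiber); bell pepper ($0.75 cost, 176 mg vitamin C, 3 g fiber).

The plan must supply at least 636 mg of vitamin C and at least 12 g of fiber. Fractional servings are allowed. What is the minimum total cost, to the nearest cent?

$2.78

Minimising a linear cost over {vitamin C ≥ 636, fiber ≥ 12, servings ≥ 0} — the optimum is at a vertex, using one or two foods.
spinach only: max(636/26, 12/4) = 24.46 servings → $29.35.
carrots only: max(636/6, 12/3) = 106 servings → $21.20.
avocado only: max(636/8, 12/7) = 79.5 servings → $99.38.
bell pepper only: max(636/176, 12/3) = 4 servings → $3.00.
spinach + carrots with both targets exact would need a negative amount; discard.
spinach + avocado with both targets exact would need a negative amount; discard.
spinach + bell pepper with both tight: 0.3259 servings and 3.565 servings → $3.07.
carrots + avocado: the both-tight solution has a negative serving — not a feasible corner.
carrots + bell pepper with both tight: 0.4 servings and 3.6 servings → $2.78.
avocado + bell pepper with both tight: 0.1689 servings and 3.606 servings → $2.92.
Cheapest feasible corner: $2.78.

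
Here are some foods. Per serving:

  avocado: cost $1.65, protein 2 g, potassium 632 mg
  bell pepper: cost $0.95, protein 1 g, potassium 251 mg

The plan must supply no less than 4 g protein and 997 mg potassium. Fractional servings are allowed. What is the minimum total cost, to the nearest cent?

$3.30

An LP optimum is at a vertex; with two nutrient constraints at most two foods are used. Check each candidate.
avocado only: max(4/2, 997/632) = 2 servings → $3.30.
bell pepper only: max(4/1, 997/251) = 4 servings → $3.80.
avocado + bell pepper with both targets exact would need a negative amount; discard.
Cheapest feasible corner: $3.30.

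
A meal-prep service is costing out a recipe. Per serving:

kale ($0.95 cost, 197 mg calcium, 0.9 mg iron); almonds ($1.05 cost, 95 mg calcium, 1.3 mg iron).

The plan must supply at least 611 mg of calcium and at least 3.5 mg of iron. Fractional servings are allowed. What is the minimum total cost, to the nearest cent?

$3.43

Compare the cost at each extreme point of the feasible region.
kale only: max(611/197, 3.5/0.9) = 3.889 servings → $3.69.
almonds only: max(611/95, 3.5/1.3) = 6.432 servings → $6.75.
kale + almonds with both tight: 2.707 servings and 0.8183 servings → $3.43.
Cheapest feasible corner: $3.43.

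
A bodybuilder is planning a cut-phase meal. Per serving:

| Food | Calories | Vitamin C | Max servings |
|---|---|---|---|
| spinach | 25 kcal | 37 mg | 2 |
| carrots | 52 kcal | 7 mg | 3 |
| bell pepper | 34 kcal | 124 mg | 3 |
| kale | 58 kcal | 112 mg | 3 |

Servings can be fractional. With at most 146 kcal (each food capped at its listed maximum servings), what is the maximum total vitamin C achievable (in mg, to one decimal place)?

457.0 mg

Vitamin C per kcal: bell pepper 3.647, kale 1.931, spinach 1.48, carrots 0.1346.
Take 3 servings of bell pepper: uses 102 kcal, +372.0 mg vitamin C (running total 372.0 mg).
Take 0.7586 servings of kale: uses 44 kcal, +85.0 mg vitamin C (running total 457.0 mg).
Greedy by best ratio exhausts the calories allowance optimally: 457.0 mg.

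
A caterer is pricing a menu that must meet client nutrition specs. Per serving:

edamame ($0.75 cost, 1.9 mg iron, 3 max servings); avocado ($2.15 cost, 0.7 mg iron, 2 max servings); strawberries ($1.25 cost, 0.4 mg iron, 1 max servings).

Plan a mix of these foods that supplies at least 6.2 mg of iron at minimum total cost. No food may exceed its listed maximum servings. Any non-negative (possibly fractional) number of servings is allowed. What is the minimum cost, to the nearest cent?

Cost per mg of iron: edamame $0.3947, avocado $3.0714, strawberries $3.1250.
Take 3 servings of edamame: +5.7 mg iron for $2.25 (total $2.25, still need 0.5 mg).
Take 0.7143 servings of avocado: +0.5 mg iron for $1.54 (total $3.79, still need 0.0 mg).
Filling from the cheapest source first is optimal under one linear minimum: $3.79.

$3.79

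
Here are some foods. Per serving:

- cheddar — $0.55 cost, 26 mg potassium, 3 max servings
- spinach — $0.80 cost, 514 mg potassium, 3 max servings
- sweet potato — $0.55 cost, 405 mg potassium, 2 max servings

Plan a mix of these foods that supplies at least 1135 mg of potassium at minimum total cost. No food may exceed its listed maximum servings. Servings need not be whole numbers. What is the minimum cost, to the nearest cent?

$1.61

Cost per mg of potassium: sweet potato $0.0014, spinach $0.0016, cheddar $0.0212.
Take 2 servings of sweet potato: +810.0 mg potassium for $1.10 (total $1.10, still need 325.0 mg).
Take 0.6323 servings of spinach: +325.0 mg potassium for $0.51 (total $1.61, still need 0.0 mg).
Greedy by cheapest-per-mg is optimal for a single linear constraint, so the minimum cost is $1.61.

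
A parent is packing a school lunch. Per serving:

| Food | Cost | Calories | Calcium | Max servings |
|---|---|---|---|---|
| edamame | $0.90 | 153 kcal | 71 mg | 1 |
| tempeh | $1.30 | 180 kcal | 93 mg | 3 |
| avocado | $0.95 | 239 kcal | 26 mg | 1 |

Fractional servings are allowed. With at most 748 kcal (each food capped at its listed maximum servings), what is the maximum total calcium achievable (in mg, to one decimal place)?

356.0 mg

Calcium per kcal: tempeh 0.5167, edamame 0.4641, avocado 0.1088.
Take 3 servings of tempeh: uses 540 kcal, +279.0 mg calcium (running total 279.0 mg).
Take 1 serving of edamame: uses 153 kcal, +71.0 mg calcium (running total 350.0 mg).
Take 0.2301 servings of avocado: uses 55 kcal, +6.0 mg calcium (running total 356.0 mg).
Filling greedily by calcium-per-kcal is optimal for one linear limit, giving 356.0 mg.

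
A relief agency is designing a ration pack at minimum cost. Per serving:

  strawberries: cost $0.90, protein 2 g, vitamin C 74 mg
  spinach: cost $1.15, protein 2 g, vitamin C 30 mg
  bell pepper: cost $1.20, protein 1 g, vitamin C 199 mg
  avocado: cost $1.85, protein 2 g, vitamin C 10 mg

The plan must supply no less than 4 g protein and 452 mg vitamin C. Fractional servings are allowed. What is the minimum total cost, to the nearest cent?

An LP optimum is at a vertex; with two nutrient constraints at most two foods are used. Check each candidate.
strawberries only: max(4/2, 452/74) = 6.108 servings → $5.50.
spinach only: max(4/2, 452/30) = 15.07 servings → $17.33.
bell pepper only: max(4/1, 452/199) = 4 servings → $4.80.
avocado only: max(4/2, 452/10) = 45.2 servings → $83.62.
strawberries + spinach: intersection lies outside the first quadrant.
strawberries + bell pepper with both tight: 1.062 servings and 1.877 servings → $3.21.
strawberries + avocado: intersection lies outside the first quadrant.
spinach + bell pepper with both tight: 0.9348 servings and 2.13 servings → $3.63.
spinach + avocado with both targets exact would need a negative amount; discard.
bell pepper + avocado with both tight: 2.227 servings and 0.8866 servings → $4.31.
The minimum over all feasible corners is $3.21.

$3.21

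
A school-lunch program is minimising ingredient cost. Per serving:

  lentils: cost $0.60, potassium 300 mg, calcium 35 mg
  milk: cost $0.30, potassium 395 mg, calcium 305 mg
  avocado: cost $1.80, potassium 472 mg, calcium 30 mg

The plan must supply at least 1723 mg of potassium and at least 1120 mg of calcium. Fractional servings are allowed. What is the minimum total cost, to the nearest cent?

Compare the cost at each extreme point of the feasible region.
lentils only: max(1723/300, 1120/35) = 32 servings → $19.20.
milk only: max(1723/395, 1120/305) = 4.362 servings → $1.31.
avocado only: max(1723/472, 1120/30) = 37.33 servings → $67.20.
lentils + milk with both tight: 1.07 servings and 3.549 servings → $1.71.
lentils + avocado: intersection lies outside the first quadrant.
milk + avocado with both tight: 3.61 servings and 0.6291 servings → $2.22.
Cheapest feasible corner: $1.31.

$1.31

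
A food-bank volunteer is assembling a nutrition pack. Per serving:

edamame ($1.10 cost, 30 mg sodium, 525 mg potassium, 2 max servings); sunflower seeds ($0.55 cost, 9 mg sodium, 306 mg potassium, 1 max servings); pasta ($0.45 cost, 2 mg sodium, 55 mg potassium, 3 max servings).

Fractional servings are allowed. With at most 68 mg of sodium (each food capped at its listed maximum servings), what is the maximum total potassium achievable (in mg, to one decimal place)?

1398.5 mg

Potassium per mg sodium: sunflower seeds 34, pasta 27.5, edamame 17.5.
Take 1 serving of sunflower seeds: uses 9 mg sodium, +306.0 mg potassium (running total 306.0 mg).
Take 3 servings of pasta: uses 6 mg sodium, +165.0 mg potassium (running total 471.0 mg).
Take 1.767 servings of edamame: uses 53 mg sodium, +927.5 mg potassium (running total 1398.5 mg).
Greedy by best ratio exhausts the sodium allowance optimally: 1398.5 mg.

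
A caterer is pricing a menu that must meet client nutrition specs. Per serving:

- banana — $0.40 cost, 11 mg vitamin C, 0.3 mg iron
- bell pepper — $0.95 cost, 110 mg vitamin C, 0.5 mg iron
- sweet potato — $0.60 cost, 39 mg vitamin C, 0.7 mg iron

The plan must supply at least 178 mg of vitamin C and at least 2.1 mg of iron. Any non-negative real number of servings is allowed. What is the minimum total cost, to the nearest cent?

$2.19

At the optimum either one food covers both requirements or two foods hit both targets exactly; no other combination can be cheaper.
banana only: max(178/11, 2.1/0.3) = 16.18 servings → $6.47.
bell pepper only: max(178/110, 2.1/0.5) = 4.2 servings → $3.99.
sweet potato only: max(178/39, 2.1/0.7) = 4.564 servings → $2.74.
banana + bell pepper with both tight: 5.164 servings and 1.102 servings → $3.11.
banana + sweet potato with both targets exact would need a negative amount; discard.
bell pepper + sweet potato with both tight: 0.7426 servings and 2.47 servings → $2.19.
The minimum over all feasible corners is $2.19.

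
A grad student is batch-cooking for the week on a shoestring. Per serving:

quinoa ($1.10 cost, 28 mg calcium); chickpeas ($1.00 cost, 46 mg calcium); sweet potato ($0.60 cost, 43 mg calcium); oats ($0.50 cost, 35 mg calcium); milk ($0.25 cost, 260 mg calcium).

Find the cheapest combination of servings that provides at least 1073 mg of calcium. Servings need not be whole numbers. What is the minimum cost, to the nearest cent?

$1.03

Cost per mg of calcium: milk $0.0010, sweet potato $0.0140, oats $0.0143, chickpeas $0.0217, quinoa $0.0393.
With no serving limits, use only milk: 1073 mg / 260 mg = 4.127 servings × $0.25 = $1.03.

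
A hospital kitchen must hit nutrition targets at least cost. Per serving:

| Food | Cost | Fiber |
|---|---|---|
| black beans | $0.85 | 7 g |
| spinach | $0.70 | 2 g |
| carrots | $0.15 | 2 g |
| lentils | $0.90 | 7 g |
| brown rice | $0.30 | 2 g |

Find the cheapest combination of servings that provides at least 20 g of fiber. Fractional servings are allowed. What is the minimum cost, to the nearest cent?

$1.50

Cost per g of fiber: carrots $0.0750, black beans $0.1214, lentils $0.1286, brown rice $0.1500, spinach $0.3500.
With no serving limits, use only carrots: 20 g / 2 g = 10 servings × $0.15 = $1.50.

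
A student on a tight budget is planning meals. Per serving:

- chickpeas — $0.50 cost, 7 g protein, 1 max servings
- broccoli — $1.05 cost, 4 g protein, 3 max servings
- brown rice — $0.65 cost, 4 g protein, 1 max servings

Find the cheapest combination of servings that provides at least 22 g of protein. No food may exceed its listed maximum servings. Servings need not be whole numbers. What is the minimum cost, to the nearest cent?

Cost per g of protein: chickpeas $0.0714, brown rice $0.1625, broccoli $0.2625.
Take 1 serving of chickpeas: +7.0 g protein for $0.50 (total $0.50, still need 15.0 g).
Take 1 serving of brown rice: +4.0 g protein for $0.65 (total $1.15, still need 11.0 g).
Take 2.75 servings of broccoli: +11.0 g protein for $2.89 (total $4.04, still need 0.0 g).
Greedy by cheapest-per-g is optimal for a single linear constraint, so the minimum cost is $4.04.

$4.04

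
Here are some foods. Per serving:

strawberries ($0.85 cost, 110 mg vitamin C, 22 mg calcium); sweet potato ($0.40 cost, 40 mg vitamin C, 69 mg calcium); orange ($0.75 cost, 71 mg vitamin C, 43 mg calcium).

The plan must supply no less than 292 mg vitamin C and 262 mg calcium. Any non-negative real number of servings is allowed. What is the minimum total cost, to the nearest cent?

$2.56

This is a tiny linear program; its minimum lies at a vertex of the feasible set. List the vertices and price them.
strawberries only: max(292/110, 262/22) = 11.91 servings → $10.12.
sweet potato only: max(292/40, 262/69) = 7.3 servings → $2.92.
orange only: max(292/71, 262/43) = 6.093 servings → $4.57.
strawberries + sweet potato with both tight: 1.441 servings and 3.338 servings → $2.56.
strawberries + orange: the both-tight solution has a negative serving — not a feasible corner.
sweet potato + orange with both tight: 1.902 servings and 3.041 servings → $3.04.
Cheapest feasible corner: $2.56.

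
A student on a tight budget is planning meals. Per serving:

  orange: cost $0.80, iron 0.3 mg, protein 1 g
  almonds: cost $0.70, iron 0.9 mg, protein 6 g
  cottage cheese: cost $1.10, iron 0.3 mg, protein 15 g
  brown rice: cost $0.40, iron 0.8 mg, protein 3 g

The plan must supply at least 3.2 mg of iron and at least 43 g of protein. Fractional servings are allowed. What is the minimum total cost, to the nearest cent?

With two linear requirements the optimum uses one or two foods; enumerate the corners.
orange only: max(3.2/0.3, 43/1) = 43 servings → $34.40.
almonds only: max(3.2/0.9, 43/6) = 7.167 servings → $5.02.
cottage cheese only: max(3.2/0.3, 43/15) = 10.67 servings → $11.73.
brown rice only: max(3.2/0.8, 43/3) = 14.33 servings → $5.73.
orange + almonds: the both-tight solution has a negative serving — not a feasible corner.
orange + cottage cheese with both tight: 8.357 servings and 2.31 servings → $9.23.
orange + brown rice: the both-tight solution has a negative serving — not a feasible corner.
almonds + cottage cheese with both tight: 3 servings and 1.667 servings → $3.93.
almonds + brown rice: intersection lies outside the first quadrant.
cottage cheese + brown rice with both tight: 2.234 servings and 3.162 servings → $3.72.
The minimum over all feasible corners is $3.72.

$3.72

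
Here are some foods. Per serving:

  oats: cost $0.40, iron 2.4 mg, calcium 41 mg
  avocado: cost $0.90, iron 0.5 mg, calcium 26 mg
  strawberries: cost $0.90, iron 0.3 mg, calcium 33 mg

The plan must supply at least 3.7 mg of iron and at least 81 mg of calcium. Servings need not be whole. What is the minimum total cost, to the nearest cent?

$0.79

Minimising a linear cost over {iron ≥ 3.7, calcium ≥ 81, servings ≥ 0} — the optimum is at a vertex, using one or two foods.
oats only: max(3.7/2.4, 81/41) = 1.976 servings → $0.79.
avocado only: max(3.7/0.5, 81/26) = 7.4 servings → $6.66.
strawberries only: max(3.7/0.3, 81/33) = 12.33 servings → $11.10.
oats + avocado with both tight: 1.329 servings and 1.019 servings → $1.45.
oats + strawberries with both tight: 1.462 servings and 0.6383 servings → $1.16.
avocado + strawberries: the both-tight solution has a negative serving — not a feasible corner.
The minimum over all feasible corners is $0.79.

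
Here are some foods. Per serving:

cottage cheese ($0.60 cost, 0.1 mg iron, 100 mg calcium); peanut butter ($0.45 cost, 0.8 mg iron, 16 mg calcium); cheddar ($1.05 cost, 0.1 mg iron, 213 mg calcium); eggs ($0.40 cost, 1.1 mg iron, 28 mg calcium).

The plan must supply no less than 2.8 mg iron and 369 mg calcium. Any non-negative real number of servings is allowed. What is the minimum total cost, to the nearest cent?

$2.45

A basic optimal solution has at most two foods positive. Try each food alone and each pair with both targets met exactly.
cottage cheese only: max(2.8/0.1, 369/100) = 28 servings → $16.80.
peanut butter only: max(2.8/0.8, 369/16) = 23.06 servings → $10.38.
cheddar only: max(2.8/0.1, 369/213) = 28 servings → $29.40.
eggs only: max(2.8/1.1, 369/28) = 13.18 servings → $5.27.
cottage cheese + peanut butter with both tight: 3.194 servings and 3.101 servings → $3.31.
cottage cheese + cheddar with both targets exact would need a negative amount; discard.
cottage cheese + eggs with both tight: 3.055 servings and 2.268 servings → $2.74.
peanut butter + cheddar with both tight: 3.315 servings and 1.483 servings → $3.05.
peanut butter + eggs: intersection lies outside the first quadrant.
cheddar + eggs with both tight: 1.415 servings and 2.417 servings → $2.45.
The minimum over all feasible corners is $2.45.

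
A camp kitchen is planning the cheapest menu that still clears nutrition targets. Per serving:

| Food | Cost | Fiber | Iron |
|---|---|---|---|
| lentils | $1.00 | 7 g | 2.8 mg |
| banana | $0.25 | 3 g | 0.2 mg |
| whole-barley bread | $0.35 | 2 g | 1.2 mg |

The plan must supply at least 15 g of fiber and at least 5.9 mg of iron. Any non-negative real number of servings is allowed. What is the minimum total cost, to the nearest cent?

Minimising a linear cost over {fiber ≥ 15, iron ≥ 5.9, servings ≥ 0} — the optimum is at a vertex, using one or two foods.
lentils only: max(15/7, 5.9/2.8) = 2.143 servings → $2.14.
banana only: max(15/3, 5.9/0.2) = 29.5 servings → $7.38.
whole-barley bread only: max(15/2, 5.9/1.2) = 7.5 servings → $2.62.
lentils + banana with both tight: 2.1 servings and 0.1 servings → $2.12.
lentils + whole-barley bread: the both-tight solution has a negative serving — not a feasible corner.
banana + whole-barley bread with both tight: 1.938 servings and 4.594 servings → $2.09.
Cheapest feasible corner: $2.09.

$2.09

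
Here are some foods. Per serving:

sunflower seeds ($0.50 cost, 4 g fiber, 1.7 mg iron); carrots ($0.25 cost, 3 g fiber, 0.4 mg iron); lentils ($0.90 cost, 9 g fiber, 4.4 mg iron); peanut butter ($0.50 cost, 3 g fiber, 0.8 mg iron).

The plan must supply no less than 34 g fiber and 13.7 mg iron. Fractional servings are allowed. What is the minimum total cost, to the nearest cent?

$3.26

sunflower seeds only: max(34/4, 13.7/1.7) = 8.5 servings → $4.25.
carrots only: max(34/3, 13.7/0.4) = 34.25 servings → $8.56.
lentils only: max(34/9, 13.7/4.4) = 3.778 servings → $3.40.
peanut butter only: max(34/3, 13.7/0.8) = 17.12 servings → $8.56.
sunflower seeds + carrots with both tight: 7.857 servings and 0.8571 servings → $4.14.
sunflower seeds + lentils with both targets exact would need a negative amount; discard.
sunflower seeds + peanut butter with both tight: 7.316 servings and 1.579 servings → $4.45.
carrots + lentils with both tight: 2.74 servings and 2.865 servings → $3.26.
carrots + peanut butter: intersection lies outside the first quadrant.
lentils + peanut butter with both tight: 2.317 servings and 4.383 servings → $4.28.
So the least-cost plan costs $3.26.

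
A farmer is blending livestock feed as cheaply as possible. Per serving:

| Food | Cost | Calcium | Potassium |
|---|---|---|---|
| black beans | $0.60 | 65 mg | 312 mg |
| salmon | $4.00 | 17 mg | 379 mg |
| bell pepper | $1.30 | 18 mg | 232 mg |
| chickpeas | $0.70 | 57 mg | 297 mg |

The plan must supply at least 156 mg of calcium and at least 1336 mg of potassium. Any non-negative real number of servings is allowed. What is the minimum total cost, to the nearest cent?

An LP optimum is at a vertex; with two nutrient constraints at most two foods are used. Check each candidate.
black beans only: max(156/65, 1336/312) = 4.282 servings → $2.57.
salmon only: max(156/17, 1336/379) = 9.176 servings → $36.71.
bell pepper only: max(156/18, 1336/232) = 8.667 servings → $11.27.
chickpeas only: max(156/57, 1336/297) = 4.498 servings → $3.15.
black beans + salmon with both tight: 1.884 servings and 1.974 servings → $9.03.
black beans + bell pepper with both tight: 1.283 servings and 4.033 servings → $6.01.
black beans + chickpeas: intersection lies outside the first quadrant.
salmon + bell pepper: the both-tight solution has a negative serving — not a feasible corner.
salmon + chickpeas with both tight: 1.801 servings and 2.2 servings → $8.75.
bell pepper + chickpeas with both tight: 3.785 servings and 1.542 servings → $6.00.
Cheapest feasible corner: $2.57.

$2.57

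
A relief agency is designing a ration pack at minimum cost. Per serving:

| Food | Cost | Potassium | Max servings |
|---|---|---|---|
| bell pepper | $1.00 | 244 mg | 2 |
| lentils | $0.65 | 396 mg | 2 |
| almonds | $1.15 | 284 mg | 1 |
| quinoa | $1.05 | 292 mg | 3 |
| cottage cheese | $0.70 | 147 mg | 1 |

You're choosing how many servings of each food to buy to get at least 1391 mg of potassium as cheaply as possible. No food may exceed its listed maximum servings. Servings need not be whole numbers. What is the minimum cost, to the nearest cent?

Cost per mg of potassium: lentils $0.0016, quinoa $0.0036, almonds $0.0040, bell pepper $0.0041, cottage cheese $0.0048.
Take 2 servings of lentils: +792.0 mg potassium for $1.30 (total $1.30, still need 599.0 mg).
Take 2.051 servings of quinoa: +599.0 mg potassium for $2.15 (total $3.45, still need 0.0 mg).
Filling from the cheapest source first is optimal under one linear minimum: $3.45.

$3.45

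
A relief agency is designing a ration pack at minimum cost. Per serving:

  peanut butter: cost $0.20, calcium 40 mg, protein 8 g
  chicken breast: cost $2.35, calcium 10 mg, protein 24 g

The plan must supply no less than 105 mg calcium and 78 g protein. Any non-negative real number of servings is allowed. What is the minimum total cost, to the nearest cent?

With two linear requirements the optimum uses one or two foods; enumerate the corners.
peanut butter only: max(105/40, 78/8) = 9.75 servings → $1.95.
chicken breast only: max(105/10, 78/24) = 10.5 servings → $24.68.
peanut butter + chicken breast with both tight: 1.977 servings and 2.591 servings → $6.48.
Cheapest feasible corner: $1.95.

$1.95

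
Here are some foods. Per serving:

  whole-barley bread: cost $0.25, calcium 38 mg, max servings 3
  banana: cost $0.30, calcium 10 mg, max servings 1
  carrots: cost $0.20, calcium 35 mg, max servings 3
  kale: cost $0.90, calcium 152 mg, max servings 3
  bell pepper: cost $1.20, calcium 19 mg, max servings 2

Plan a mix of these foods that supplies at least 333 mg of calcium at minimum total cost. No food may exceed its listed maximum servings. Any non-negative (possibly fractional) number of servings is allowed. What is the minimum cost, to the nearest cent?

$1.95

Cost per mg of calcium: carrots $0.0057, kale $0.0059, whole-barley bread $0.0066, banana $0.0300, bell pepper $0.0632.
Take 3 servings of carrots: +105.0 mg calcium for $0.60 (total $0.60, still need 228.0 mg).
Take 1.5 servings of kale: +228.0 mg calcium for $1.35 (total $1.95, still need 0.0 mg).
Greedy by cheapest-per-mg is optimal for a single linear constraint, so the minimum cost is $1.95.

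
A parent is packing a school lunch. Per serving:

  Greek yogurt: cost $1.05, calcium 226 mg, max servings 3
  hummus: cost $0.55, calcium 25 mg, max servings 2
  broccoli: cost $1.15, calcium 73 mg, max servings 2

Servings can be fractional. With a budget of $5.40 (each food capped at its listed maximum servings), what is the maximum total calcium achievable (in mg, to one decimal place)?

820.8 mg

Calcium per dollar: Greek yogurt 215.2, broccoli 63.48, hummus 45.45.
Take 3 servings of Greek yogurt: spends $3.15, +678.0 mg calcium (running total 678.0 mg).
Take 1.957 servings of broccoli: spends $2.25, +142.8 mg calcium (running total 820.8 mg).
Greedy by best ratio exhausts the cost allowance optimally: 820.8 mg.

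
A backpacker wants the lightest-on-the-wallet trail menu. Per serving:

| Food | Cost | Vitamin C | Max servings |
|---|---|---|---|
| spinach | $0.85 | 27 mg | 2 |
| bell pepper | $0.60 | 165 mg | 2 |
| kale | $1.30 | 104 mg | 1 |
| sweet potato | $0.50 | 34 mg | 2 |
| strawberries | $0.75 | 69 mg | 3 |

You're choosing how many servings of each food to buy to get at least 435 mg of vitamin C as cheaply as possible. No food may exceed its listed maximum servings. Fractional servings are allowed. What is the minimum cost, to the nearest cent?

Cost per mg of vitamin C: bell pepper $0.0036, strawberries $0.0109, kale $0.0125, sweet potato $0.0147, spinach $0.0315.
Take 2 servings of bell pepper: +330.0 mg vitamin C for $1.20 (total $1.20, still need 105.0 mg).
Take 1.522 servings of strawberries: +105.0 mg vitamin C for $1.14 (total $2.34, still need 0.0 mg).
Filling from the cheapest source first is optimal under one linear minimum: $2.34.

$2.34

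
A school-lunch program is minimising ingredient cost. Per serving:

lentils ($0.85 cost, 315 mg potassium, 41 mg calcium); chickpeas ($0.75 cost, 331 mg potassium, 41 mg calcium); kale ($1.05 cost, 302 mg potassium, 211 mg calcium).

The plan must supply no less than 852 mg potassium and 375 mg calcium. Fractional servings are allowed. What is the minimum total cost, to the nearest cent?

At the optimum either one food covers both requirements or two foods hit both targets exactly; no other combination can be cheaper.
lentils only: max(852/315, 375/41) = 9.146 servings → $7.77.
chickpeas only: max(852/331, 375/41) = 9.146 servings → $6.86.
kale only: max(852/302, 375/211) = 2.821 servings → $2.96.
lentils + chickpeas: intersection lies outside the first quadrant.
lentils + kale with both tight: 1.23 servings and 1.538 servings → $2.66.
chickpeas + kale with both tight: 1.158 servings and 1.552 servings → $2.50.
So the least-cost plan costs $2.50.

$2.50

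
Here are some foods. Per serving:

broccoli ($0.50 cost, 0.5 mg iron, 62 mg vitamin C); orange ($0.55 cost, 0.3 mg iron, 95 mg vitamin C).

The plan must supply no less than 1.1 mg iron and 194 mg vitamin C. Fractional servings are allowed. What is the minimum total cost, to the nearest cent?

At the optimum either one food covers both requirements or two foods hit both targets exactly; no other combination can be cheaper.
broccoli only: max(1.1/0.5, 194/62) = 3.129 servings → $1.56.
orange only: max(1.1/0.3, 194/95) = 3.667 servings → $2.02.
broccoli + orange with both tight: 1.602 servings and 0.9965 servings → $1.35.
So the least-cost plan costs $1.35.

$1.35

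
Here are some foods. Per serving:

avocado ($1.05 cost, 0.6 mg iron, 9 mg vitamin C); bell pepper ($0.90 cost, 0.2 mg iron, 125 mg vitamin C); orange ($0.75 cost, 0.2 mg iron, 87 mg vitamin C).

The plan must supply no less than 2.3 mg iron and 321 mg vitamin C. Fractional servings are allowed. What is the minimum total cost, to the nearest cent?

With two linear requirements the optimum uses one or two foods; enumerate the corners.
avocado only: max(2.3/0.6, 321/9) = 35.67 servings → $37.45.
bell pepper only: max(2.3/0.2, 321/125) = 11.5 servings → $10.35.
orange only: max(2.3/0.2, 321/87) = 11.5 servings → $8.62.
avocado + bell pepper with both tight: 3.051 servings and 2.348 servings → $5.32.
avocado + orange with both tight: 2.696 servings and 3.411 servings → $5.39.
bell pepper + orange: intersection lies outside the first quadrant.
The minimum over all feasible corners is $5.32.

$5.32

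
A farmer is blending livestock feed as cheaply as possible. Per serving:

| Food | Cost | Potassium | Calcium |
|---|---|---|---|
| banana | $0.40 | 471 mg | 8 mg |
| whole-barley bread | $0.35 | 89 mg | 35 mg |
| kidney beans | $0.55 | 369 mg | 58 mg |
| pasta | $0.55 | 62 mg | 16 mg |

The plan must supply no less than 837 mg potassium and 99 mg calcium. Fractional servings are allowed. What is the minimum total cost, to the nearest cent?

Check every corner: each single food scaled to meet both minima, and each pair solved so both constraints bind.
banana only: max(837/471, 99/8) = 12.38 servings → $4.95.
whole-barley bread only: max(837/89, 99/35) = 9.404 servings → $3.29.
kidney beans only: max(837/369, 99/58) = 2.268 servings → $1.25.
pasta only: max(837/62, 99/16) = 13.5 servings → $7.42.
banana + whole-barley bread with both tight: 1.299 servings and 2.532 servings → $1.41.
banana + kidney beans with both tight: 0.4931 servings and 1.639 servings → $1.10.
banana + pasta with both tight: 1.03 servings and 5.672 servings → $3.53.
whole-barley bread + kidney beans: the both-tight solution has a negative serving — not a feasible corner.
whole-barley bread + pasta: the both-tight solution has a negative serving — not a feasible corner.
kidney beans + pasta with both targets exact would need a negative amount; discard.
Cheapest feasible corner: $1.10.

$1.10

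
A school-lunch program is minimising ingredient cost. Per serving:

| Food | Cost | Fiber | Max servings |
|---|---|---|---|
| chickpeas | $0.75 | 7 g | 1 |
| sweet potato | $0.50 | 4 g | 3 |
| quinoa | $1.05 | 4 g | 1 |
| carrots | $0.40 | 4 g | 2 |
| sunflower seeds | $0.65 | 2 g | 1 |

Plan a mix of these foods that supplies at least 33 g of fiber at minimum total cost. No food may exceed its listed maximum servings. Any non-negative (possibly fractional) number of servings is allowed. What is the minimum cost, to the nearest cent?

Cost per g of fiber: carrots $0.1000, chickpeas $0.1071, sweet potato $0.1250, quinoa $0.2625, sunflower seeds $0.3250.
Take 2 servings of carrots: +8.0 g fiber for $0.80 (total $0.80, still need 25.0 g).
Take 1 serving of chickpeas: +7.0 g fiber for $0.75 (total $1.55, still need 18.0 g).
Take 3 servings of sweet potato: +12.0 g fiber for $1.50 (total $3.05, still need 6.0 g).
Take 1 serving of quinoa: +4.0 g fiber for $1.05 (total $4.10, still need 2.0 g).
Take 1 serving of sunflower seeds: +2.0 g fiber for $0.65 (total $4.75, still need 0.0 g).
Filling from the cheapest source first is optimal under one linear minimum: $4.75.

$4.75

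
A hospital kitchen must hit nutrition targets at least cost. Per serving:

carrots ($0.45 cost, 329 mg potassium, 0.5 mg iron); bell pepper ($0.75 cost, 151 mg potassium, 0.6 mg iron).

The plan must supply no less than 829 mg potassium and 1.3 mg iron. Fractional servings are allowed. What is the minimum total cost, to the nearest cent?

$1.17

With two linear requirements the optimum uses one or two foods; enumerate the corners.
carrots only: max(829/329, 1.3/0.5) = 2.6 servings → $1.17.
bell pepper only: max(829/151, 1.3/0.6) = 5.49 servings → $4.12.
carrots + bell pepper with both tight: 2.47 servings and 0.1083 servings → $1.19.
The minimum over all feasible corners is $1.17.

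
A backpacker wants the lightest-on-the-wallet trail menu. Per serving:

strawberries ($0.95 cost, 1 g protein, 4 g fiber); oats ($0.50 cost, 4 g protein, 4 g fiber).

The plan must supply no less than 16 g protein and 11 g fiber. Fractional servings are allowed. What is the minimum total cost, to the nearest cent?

$2.00

A basic optimal solution has at most two foods positive. Try each food alone and each pair with both targets met exactly.
strawberries only: max(16/1, 11/4) = 16 servings → $15.20.
oats only: max(16/4, 11/4) = 4 servings → $2.00.
strawberries + oats: intersection lies outside the first quadrant.
The minimum over all feasible corners is $2.00.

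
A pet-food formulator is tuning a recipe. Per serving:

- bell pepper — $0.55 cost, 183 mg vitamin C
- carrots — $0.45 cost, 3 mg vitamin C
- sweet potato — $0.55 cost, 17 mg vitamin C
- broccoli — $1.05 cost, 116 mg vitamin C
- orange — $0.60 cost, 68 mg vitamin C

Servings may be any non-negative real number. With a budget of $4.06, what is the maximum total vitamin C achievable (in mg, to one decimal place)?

Vitamin C per dollar: bell pepper 332.7, orange 113.3, broccoli 110.5, sweet potato 30.91, carrots 6.667.
With no serving limits, spend the whole cost allowance on bell pepper: $4.06 / $0.55 × 183 mg = 1350.9 mg.

1350.9 mg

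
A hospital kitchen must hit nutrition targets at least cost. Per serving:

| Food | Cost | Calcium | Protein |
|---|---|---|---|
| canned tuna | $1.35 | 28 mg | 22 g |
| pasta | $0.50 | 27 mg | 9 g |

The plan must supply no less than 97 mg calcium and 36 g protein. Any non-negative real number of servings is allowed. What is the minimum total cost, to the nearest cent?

$2.00

canned tuna only: max(97/28, 36/22) = 3.464 servings → $4.68.
pasta only: max(97/27, 36/9) = 4 servings → $2.00.
canned tuna + pasta with both tight: 0.2895 servings and 3.292 servings → $2.04.
So the least-cost plan costs $2.00.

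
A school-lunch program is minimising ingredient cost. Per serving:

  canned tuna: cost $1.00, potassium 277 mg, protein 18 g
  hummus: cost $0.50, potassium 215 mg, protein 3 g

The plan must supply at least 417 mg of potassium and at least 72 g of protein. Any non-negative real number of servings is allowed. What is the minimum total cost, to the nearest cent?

$4.00

Check every corner: each single food scaled to meet both minima, and each pair solved so both constraints bind.
canned tuna only: max(417/277, 72/18) = 4 servings → $4.00.
hummus only: max(417/215, 72/3) = 24 servings → $12.00.
canned tuna + hummus: the both-tight solution has a negative serving — not a feasible corner.
Cheapest feasible corner: $4.00.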